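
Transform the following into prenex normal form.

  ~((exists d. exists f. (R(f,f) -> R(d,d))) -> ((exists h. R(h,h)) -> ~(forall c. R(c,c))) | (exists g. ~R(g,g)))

exists d. exists f. exists h. forall c. forall g. ((~R(f,f) | R(d,d)) & R(h,h) & R(c,c) & R(g,g))

First replace A → B with ¬A ∨ B.
  ~(~(exists d. exists f. (~R(f,f) | R(d,d))) | ~(exists h. R(h,h)) | ~(forall c. R(c,c)) | (exists g. ~R(g,g)))
Move each ¬ inward, flipping quantifiers it crosses:
  (exists d. exists f. (~R(f,f) | R(d,d))) & (exists h. R(h,h)) & (forall c. R(c,c)) & (forall g. R(g,g))
Pull the quantifiers to the front (each side's bound variable is not free in the other side):
  exists d. exists f. exists h. forall c. forall g. ((~R(f,f) | R(d,d)) & R(h,h) & R(c,c) & R(g,g))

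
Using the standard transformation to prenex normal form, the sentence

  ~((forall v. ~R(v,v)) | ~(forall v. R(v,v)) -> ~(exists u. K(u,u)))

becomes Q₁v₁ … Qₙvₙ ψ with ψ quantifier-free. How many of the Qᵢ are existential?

2

First replace A → B with ¬A ∨ B.
  ~(~((forall v. ~R(v,v)) | ~(forall v. R(v,v))) | ~(exists u. K(u,u)))
Push ¬ through the quantifiers and connectives to reach negation normal form:
  ((forall v. ~R(v,v)) | (exists v. ~R(v,v))) & (exists u. K(u,u))
Rename bound variables to avoid capture: v↦y.
  ((forall v. ~R(v,v)) | (exists y. ~R(y,y))) & (exists u. K(u,u))
Extract every quantifier outward, since the variables are now distinct and don't occur free across branches:
  forall v. exists y. exists u. ((~R(v,v) | ~R(y,y)) & K(u,u))
The prefix is forall v exists y exists u: 1 universal, 2 existential.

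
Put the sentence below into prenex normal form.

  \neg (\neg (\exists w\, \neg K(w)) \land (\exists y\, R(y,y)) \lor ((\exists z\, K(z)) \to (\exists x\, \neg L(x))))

\exists w\, \forall y\, \exists z\, \forall x\, ((\neg K(w) \lor \neg R(y,y)) \land K(z) \land L(x))

First replace A → B with ¬A ∨ B.
  \neg (\neg (\exists w\, \neg K(w)) \land (\exists y\, R(y,y)) \lor \neg (\exists z\, K(z)) \lor (\exists x\, \neg L(x)))
Push ¬ through the quantifiers and connectives to reach negation normal form:
  ((\exists w\, \neg K(w)) \lor (\forall y\, \neg R(y,y))) \land (\exists z\, K(z)) \land (\forall x\, L(x))
Finally move all quantifiers to the prefix:
  \exists w\, \forall y\, \exists z\, \forall x\, ((\neg K(w) \lor \neg R(y,y)) \land K(z) \land L(x))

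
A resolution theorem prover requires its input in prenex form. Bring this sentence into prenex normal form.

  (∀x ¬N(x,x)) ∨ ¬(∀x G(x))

∀x ∃a (¬N(x,x) ∨ ¬G(a))

Push ¬ through the quantifiers and connectives to reach negation normal form:
  (∀x ¬N(x,x)) ∨ (∃x ¬G(x))
Rename bound variables to avoid capture: x↦a.
  (∀x ¬N(x,x)) ∨ (∃a ¬G(a))
Pull the quantifiers to the front (each side's bound variable is not free in the other side):
  ∀x ∃a (¬N(x,x) ∨ ¬G(a))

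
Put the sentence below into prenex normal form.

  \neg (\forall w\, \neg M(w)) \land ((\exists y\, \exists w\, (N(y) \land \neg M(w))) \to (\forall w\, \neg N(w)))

\exists w\, \forall y\, \forall w1\, \forall z\, (M(w) \land (\neg N(y) \lor M(w1) \lor \neg N(z)))

Eliminate → and ↔ using ¬ and ∨.
  \neg (\forall w\, \neg M(w)) \land (\neg (\exists y\, \exists w\, (N(y) \land \neg M(w))) \lor (\forall w\, \neg N(w)))
Move each ¬ inward, flipping quantifiers it crosses:
  (\exists w\, M(w)) \land ((\forall y\, \forall w\, (\neg N(y) \lor M(w))) \lor (\forall w\, \neg N(w)))
Give each quantifier a distinct variable: w↦w1, w↦z.
  (\exists w\, M(w)) \land ((\forall y\, \forall w1\, (\neg N(y) \lor M(w1))) \lor (\forall z\, \neg N(z)))
Extract every quantifier outward, since the variables are now distinct and don't occur free across branches:
  \exists w\, \forall y\, \forall w1\, \forall z\, (M(w) \land (\neg N(y) \lor M(w1) \lor \neg N(z)))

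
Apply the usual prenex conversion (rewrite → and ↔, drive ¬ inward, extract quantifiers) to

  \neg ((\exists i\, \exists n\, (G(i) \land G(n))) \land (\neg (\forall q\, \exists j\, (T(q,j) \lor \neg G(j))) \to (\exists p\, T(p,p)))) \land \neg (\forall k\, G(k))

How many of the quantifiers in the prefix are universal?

Eliminate → and ↔ using ¬ and ∨.
  \neg ((\exists i\, \exists n\, (G(i) \land G(n))) \land (\neg \neg (\forall q\, \exists j\, (T(q,j) \lor \neg G(j))) \lor (\exists p\, T(p,p)))) \land \neg (\forall k\, G(k))
Move each ¬ inward, flipping quantifiers it crosses:
  ((\forall i\, \forall n\, (\neg G(i) \lor \neg G(n))) \lor (\exists q\, \forall j\, (\neg T(q,j) \land G(j))) \land (\forall p\, \neg T(p,p))) \land (\exists k\, \neg G(k))
Pull the quantifiers to the front (each side's bound variable is not free in the other side):
  \forall i\, \forall n\, \exists q\, \forall j\, \forall p\, \exists k\, ((\neg G(i) \lor \neg G(n) \lor \neg T(q,j) \land G(j) \land \neg T(p,p)) \land \neg G(k))
The prefix is \forall i \forall n \exists q \forall j \forall p \exists k: 4 universal, 2 existential.

4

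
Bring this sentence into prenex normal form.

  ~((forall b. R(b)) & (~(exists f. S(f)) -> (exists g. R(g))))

Rewrite implications/biconditionals: A → B as ¬A ∨ B.
  ~((forall b. R(b)) & (~~(exists f. S(f)) | (exists g. R(g))))
Move each ¬ inward, flipping quantifiers it crosses:
  (exists b. ~R(b)) | (forall f. ~S(f)) & (forall g. ~R(g))
All bound variables are already distinct, so no renaming is needed.
Extract every quantifier outward, since the variables are now distinct and don't occur free across branches:
  exists b. forall f. forall g. (~R(b) | ~S(f) & ~R(g))

exists b. forall f. forall g. (~R(b) | ~S(f) & ~R(g))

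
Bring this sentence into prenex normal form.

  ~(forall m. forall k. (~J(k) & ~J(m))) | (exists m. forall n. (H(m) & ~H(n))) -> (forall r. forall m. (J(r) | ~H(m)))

First replace A → B with ¬A ∨ B.
  ~(~(forall m. forall k. (~J(k) & ~J(m))) | (exists m. forall n. (H(m) & ~H(n)))) | (forall r. forall m. (J(r) | ~H(m)))
Move each ¬ inward, flipping quantifiers it crosses:
  (forall m. forall k. (~J(k) & ~J(m))) & (forall m. exists n. (~H(m) | H(n))) | (forall r. forall m. (J(r) | ~H(m)))
Give each quantifier a distinct variable: m↦p, m↦q.
  (forall m. forall k. (~J(k) & ~J(m))) & (forall p. exists n. (~H(p) | H(n))) | (forall r. forall q. (J(r) | ~H(q)))
Extract every quantifier outward, since the variables are now distinct and don't occur free across branches:
  forall m. forall k. forall p. exists n. forall r. forall q. (~J(k) & ~J(m) & (~H(p) | H(n)) | J(r) | ~H(q))

forall m. forall k. forall p. exists n. forall r. forall q. (~J(k) & ~J(m) & (~H(p) | H(n)) | J(r) | ~H(q))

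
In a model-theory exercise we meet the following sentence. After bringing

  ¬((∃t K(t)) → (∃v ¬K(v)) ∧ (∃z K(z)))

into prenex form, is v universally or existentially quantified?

Rewrite implications/biconditionals: A → B as ¬A ∨ B.
  ¬(¬(∃t K(t)) ∨ (∃v ¬K(v)) ∧ (∃z K(z)))
Drive negations inward (¬∀x A ≡ ∃x ¬A, ¬∃x A ≡ ∀x ¬A, De Morgan for ∧/∨):
  (∃t K(t)) ∧ ((∀v K(v)) ∨ (∀z ¬K(z)))
All bound variables are already distinct, so no renaming is needed.
Pull the quantifiers to the front (each side's bound variable is not free in the other side):
  ∃t ∀v ∀z (K(t) ∧ (K(v) ∨ ¬K(z)))
The quantifier ∃v sits under an odd number of negations (counting the antecedent side of each →), so it flips to ∀v.

universal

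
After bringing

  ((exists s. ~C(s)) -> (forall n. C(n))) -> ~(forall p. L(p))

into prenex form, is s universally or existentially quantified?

First replace A → B with ¬A ∨ B.
  ~(~(exists s. ~C(s)) | (forall n. C(n))) | ~(forall p. L(p))
Move each ¬ inward, flipping quantifiers it crosses:
  (exists s. ~C(s)) & (exists n. ~C(n)) | (exists p. ~L(p))
All bound variables are already distinct, so no renaming is needed.
Finally move all quantifiers to the prefix:
  exists s. exists n. exists p. (~C(s) & ~C(n) | ~L(p))
The quantifier exists s sits under an even number of negations (counting the antecedent side of each →), so it remains existential.

existential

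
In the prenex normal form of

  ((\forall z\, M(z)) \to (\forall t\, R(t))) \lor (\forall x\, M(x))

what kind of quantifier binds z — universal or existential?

Rewrite implications/biconditionals: A → B as ¬A ∨ B.
  \neg (\forall z\, M(z)) \lor (\forall t\, R(t)) \lor (\forall x\, M(x))
Push ¬ through the quantifiers and connectives to reach negation normal form:
  (\exists z\, \neg M(z)) \lor (\forall t\, R(t)) \lor (\forall x\, M(x))
All bound variables are already distinct, so no renaming is needed.
Pull the quantifiers to the front (each side's bound variable is not free in the other side):
  \exists z\, \forall t\, \forall x\, (\neg M(z) \lor R(t) \lor M(x))
The quantifier \forall z sits under an odd number of negations (counting the antecedent side of each →), so it flips to \exists z.

existential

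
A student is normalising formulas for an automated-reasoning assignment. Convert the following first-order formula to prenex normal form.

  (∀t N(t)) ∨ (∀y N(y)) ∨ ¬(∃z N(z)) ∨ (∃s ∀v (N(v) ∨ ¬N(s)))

Move each ¬ inward, flipping quantifiers it crosses:
  (∀t N(t)) ∨ (∀y N(y)) ∨ (∀z ¬N(z)) ∨ (∃s ∀v (N(v) ∨ ¬N(s)))
All bound variables are already distinct, so no renaming is needed.
Pull the quantifiers to the front (each side's bound variable is not free in the other side):
  ∀t ∀y ∀z ∃s ∀v (N(t) ∨ N(y) ∨ ¬N(z) ∨ N(v) ∨ ¬N(s))

∀t ∀y ∀z ∃s ∀v (N(t) ∨ N(y) ∨ ¬N(z) ∨ N(v) ∨ ¬N(s))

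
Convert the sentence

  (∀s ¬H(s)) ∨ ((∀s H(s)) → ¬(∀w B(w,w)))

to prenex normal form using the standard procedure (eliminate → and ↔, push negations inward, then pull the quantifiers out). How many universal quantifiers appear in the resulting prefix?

Eliminate → and ↔ using ¬ and ∨.
  (∀s ¬H(s)) ∨ ¬(∀s H(s)) ∨ ¬(∀w B(w,w))
Push ¬ through the quantifiers and connectives to reach negation normal form:
  (∀s ¬H(s)) ∨ (∃s ¬H(s)) ∨ (∃w ¬B(w,w))
Rename bound variables to avoid capture: s↦u.
  (∀s ¬H(s)) ∨ (∃u ¬H(u)) ∨ (∃w ¬B(w,w))
Finally move all quantifiers to the prefix:
  ∀s ∃u ∃w (¬H(s) ∨ ¬H(u) ∨ ¬B(w,w))
The prefix is ∀s ∃u ∃w: 1 universal, 2 existential.

1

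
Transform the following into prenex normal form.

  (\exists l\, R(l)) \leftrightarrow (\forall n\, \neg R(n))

\forall l\, \forall n\, \exists z\, \exists y\, ((\neg R(l) \lor \neg R(n)) \land (R(z) \lor R(y)))

Eliminate → and ↔ using ¬ and ∨; A ↔ B as (¬A ∨ B) ∧ (¬B ∨ A).
  (\neg (\exists l\, R(l)) \lor (\forall n\, \neg R(n))) \land (\neg (\forall n\, \neg R(n)) \lor (\exists l\, R(l)))
Move each ¬ inward, flipping quantifiers it crosses:
  ((\forall l\, \neg R(l)) \lor (\forall n\, \neg R(n))) \land ((\exists n\, R(n)) \lor (\exists l\, R(l)))
Rename bound variables to avoid capture: n↦z, l↦y.
  ((\forall l\, \neg R(l)) \lor (\forall n\, \neg R(n))) \land ((\exists z\, R(z)) \lor (\exists y\, R(y)))
Pull the quantifiers to the front (each side's bound variable is not free in the other side):
  \forall l\, \forall n\, \exists z\, \exists y\, ((\neg R(l) \lor \neg R(n)) \land (R(z) \lor R(y)))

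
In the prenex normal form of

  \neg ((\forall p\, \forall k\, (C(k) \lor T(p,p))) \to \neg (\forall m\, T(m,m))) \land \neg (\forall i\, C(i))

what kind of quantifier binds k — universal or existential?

Rewrite implications/biconditionals: A → B as ¬A ∨ B.
  \neg (\neg (\forall p\, \forall k\, (C(k) \lor T(p,p))) \lor \neg (\forall m\, T(m,m))) \land \neg (\forall i\, C(i))
Drive negations inward (¬∀x A ≡ ∃x ¬A, ¬∃x A ≡ ∀x ¬A, De Morgan for ∧/∨):
  (\forall p\, \forall k\, (C(k) \lor T(p,p))) \land (\forall m\, T(m,m)) \land (\exists i\, \neg C(i))
All bound variables are already distinct, so no renaming is needed.
Pull the quantifiers to the front (each side's bound variable is not free in the other side):
  \forall p\, \forall k\, \forall m\, \exists i\, ((C(k) \lor T(p,p)) \land T(m,m) \land \neg C(i))
The quantifier \forall k sits under an even number of negations (counting the antecedent side of each →), so it remains universal.

universal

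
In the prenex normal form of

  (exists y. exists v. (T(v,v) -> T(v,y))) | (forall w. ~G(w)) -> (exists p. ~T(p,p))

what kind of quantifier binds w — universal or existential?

existential

Eliminate → and ↔ using ¬ and ∨.
  ~((exists y. exists v. (~T(v,v) | T(v,y))) | (forall w. ~G(w))) | (exists p. ~T(p,p))
Move each ¬ inward, flipping quantifiers it crosses:
  (forall y. forall v. (T(v,v) & ~T(v,y))) & (exists w. G(w)) | (exists p. ~T(p,p))
All bound variables are already distinct, so no renaming is needed.
Finally move all quantifiers to the prefix:
  forall y. forall v. exists w. exists p. (T(v,v) & ~T(v,y) & G(w) | ~T(p,p))
The quantifier forall w sits under an odd number of negations (counting the antecedent side of each →), so it flips to exists w.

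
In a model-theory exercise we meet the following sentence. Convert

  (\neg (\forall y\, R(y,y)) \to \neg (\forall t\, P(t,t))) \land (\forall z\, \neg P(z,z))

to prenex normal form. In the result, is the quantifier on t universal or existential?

Eliminate → and ↔ using ¬ and ∨.
  (\neg \neg (\forall y\, R(y,y)) \lor \neg (\forall t\, P(t,t))) \land (\forall z\, \neg P(z,z))
Drive negations inward (¬∀x A ≡ ∃x ¬A, ¬∃x A ≡ ∀x ¬A, De Morgan for ∧/∨):
  ((\forall y\, R(y,y)) \lor (\exists t\, \neg P(t,t))) \land (\forall z\, \neg P(z,z))
Extract every quantifier outward, since the variables are now distinct and don't occur free across branches:
  \forall y\, \exists t\, \forall z\, ((R(y,y) \lor \neg P(t,t)) \land \neg P(z,z))
The quantifier \forall t sits under an odd number of negations (counting the antecedent side of each →), so it flips to \exists t.

existential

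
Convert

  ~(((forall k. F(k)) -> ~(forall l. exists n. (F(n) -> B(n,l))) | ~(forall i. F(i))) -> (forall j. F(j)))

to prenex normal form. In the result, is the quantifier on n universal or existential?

universal

Eliminate → and ↔ using ¬ and ∨.
  ~(~(~(forall k. F(k)) | ~(forall l. exists n. (~F(n) | B(n,l))) | ~(forall i. F(i))) | (forall j. F(j)))
Move each ¬ inward, flipping quantifiers it crosses:
  ((exists k. ~F(k)) | (exists l. forall n. (F(n) & ~B(n,l))) | (exists i. ~F(i))) & (exists j. ~F(j))
All bound variables are already distinct, so no renaming is needed.
Extract every quantifier outward, since the variables are now distinct and don't occur free across branches:
  exists k. exists l. forall n. exists i. exists j. ((~F(k) | F(n) & ~B(n,l) | ~F(i)) & ~F(j))
The quantifier exists n sits under an odd number of negations (counting the antecedent side of each →), so it flips to forall n.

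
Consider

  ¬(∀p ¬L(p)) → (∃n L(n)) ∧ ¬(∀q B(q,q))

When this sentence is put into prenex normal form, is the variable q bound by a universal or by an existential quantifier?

First replace A → B with ¬A ∨ B.
  ¬¬(∀p ¬L(p)) ∨ (∃n L(n)) ∧ ¬(∀q B(q,q))
Move each ¬ inward, flipping quantifiers it crosses:
  (∀p ¬L(p)) ∨ (∃n L(n)) ∧ (∃q ¬B(q,q))
Extract every quantifier outward, since the variables are now distinct and don't occur free across branches:
  ∀p ∃n ∃q (¬L(p) ∨ L(n) ∧ ¬B(q,q))
The quantifier ∀q sits under an odd number of negations (counting the antecedent side of each →), so it flips to ∃q.

existential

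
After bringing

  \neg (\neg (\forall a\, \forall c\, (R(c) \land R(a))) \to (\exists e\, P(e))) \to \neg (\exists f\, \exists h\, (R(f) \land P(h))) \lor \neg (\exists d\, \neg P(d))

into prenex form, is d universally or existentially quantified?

First replace A → B with ¬A ∨ B.
  \neg \neg (\neg \neg (\forall a\, \forall c\, (R(c) \land R(a))) \lor (\exists e\, P(e))) \lor \neg (\exists f\, \exists h\, (R(f) \land P(h))) \lor \neg (\exists d\, \neg P(d))
Move each ¬ inward, flipping quantifiers it crosses:
  (\forall a\, \forall c\, (R(c) \land R(a))) \lor (\exists e\, P(e)) \lor (\forall f\, \forall h\, (\neg R(f) \lor \neg P(h))) \lor (\forall d\, P(d))
All bound variables are already distinct, so no renaming is needed.
Extract every quantifier outward, since the variables are now distinct and don't occur free across branches:
  \forall a\, \forall c\, \exists e\, \forall f\, \forall h\, \forall d\, (R(c) \land R(a) \lor P(e) \lor \neg R(f) \lor \neg P(h) \lor P(d))
The quantifier \exists d sits under an odd number of negations (counting the antecedent side of each →), so it flips to \forall d.

universal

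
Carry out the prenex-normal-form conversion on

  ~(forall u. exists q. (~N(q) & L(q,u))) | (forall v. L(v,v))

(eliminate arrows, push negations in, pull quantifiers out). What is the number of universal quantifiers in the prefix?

2

Push ¬ through the quantifiers and connectives to reach negation normal form:
  (exists u. forall q. (N(q) | ~L(q,u))) | (forall v. L(v,v))
All bound variables are already distinct, so no renaming is needed.
Extract every quantifier outward, since the variables are now distinct and don't occur free across branches:
  exists u. forall q. forall v. (N(q) | ~L(q,u) | L(v,v))
The prefix is exists u forall q forall v: 2 universal, 1 existential.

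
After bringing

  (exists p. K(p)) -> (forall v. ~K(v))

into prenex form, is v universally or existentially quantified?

First replace A → B with ¬A ∨ B.
  ~(exists p. K(p)) | (forall v. ~K(v))
Drive negations inward (¬∀x A ≡ ∃x ¬A, ¬∃x A ≡ ∀x ¬A, De Morgan for ∧/∨):
  (forall p. ~K(p)) | (forall v. ~K(v))
All bound variables are already distinct, so no renaming is needed.
Extract every quantifier outward, since the variables are now distinct and don't occur free across branches:
  forall p. forall v. (~K(p) | ~K(v))
The quantifier forall v sits under an even number of negations (counting the antecedent side of each →), so it remains universal.

universal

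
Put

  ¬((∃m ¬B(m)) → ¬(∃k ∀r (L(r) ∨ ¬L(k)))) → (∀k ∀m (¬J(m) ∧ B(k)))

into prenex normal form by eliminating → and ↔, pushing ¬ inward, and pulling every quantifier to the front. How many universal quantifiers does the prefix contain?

Eliminate → and ↔ using ¬ and ∨.
  ¬¬(¬(∃m ¬B(m)) ∨ ¬(∃k ∀r (L(r) ∨ ¬L(k)))) ∨ (∀k ∀m (¬J(m) ∧ B(k)))
Push ¬ through the quantifiers and connectives to reach negation normal form:
  (∀m B(m)) ∨ (∀k ∃r (¬L(r) ∧ L(k))) ∨ (∀k ∀m (¬J(m) ∧ B(k)))
Standardize variables apart so no two quantifiers bind the same name: k↦q, m↦t.
  (∀m B(m)) ∨ (∀k ∃r (¬L(r) ∧ L(k))) ∨ (∀q ∀t (¬J(t) ∧ B(q)))
Pull the quantifiers to the front (each side's bound variable is not free in the other side):
  ∀m ∀k ∃r ∀q ∀t (B(m) ∨ ¬L(r) ∧ L(k) ∨ ¬J(t) ∧ B(q))
The prefix is ∀m ∀k ∃r ∀q ∀t: 4 universal, 1 existential.

4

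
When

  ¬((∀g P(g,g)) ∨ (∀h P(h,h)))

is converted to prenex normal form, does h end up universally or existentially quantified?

Drive negations inward (¬∀x A ≡ ∃x ¬A, ¬∃x A ≡ ∀x ¬A, De Morgan for ∧/∨):
  (∃g ¬P(g,g)) ∧ (∃h ¬P(h,h))
Finally move all quantifiers to the prefix:
  ∃g ∃h (¬P(g,g) ∧ ¬P(h,h))
The quantifier ∀h sits under an odd number of negations, so it flips to ∃h.

existential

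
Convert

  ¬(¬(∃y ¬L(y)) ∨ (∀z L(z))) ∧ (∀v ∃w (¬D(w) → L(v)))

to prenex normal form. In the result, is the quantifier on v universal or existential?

universal

Eliminate → and ↔ using ¬ and ∨.
  ¬(¬(∃y ¬L(y)) ∨ (∀z L(z))) ∧ (∀v ∃w (¬¬D(w) ∨ L(v)))
Push ¬ through the quantifiers and connectives to reach negation normal form:
  (∃y ¬L(y)) ∧ (∃z ¬L(z)) ∧ (∀v ∃w (D(w) ∨ L(v)))
All bound variables are already distinct, so no renaming is needed.
Extract every quantifier outward, since the variables are now distinct and don't occur free across branches:
  ∃y ∃z ∀v ∃w (¬L(y) ∧ ¬L(z) ∧ (D(w) ∨ L(v)))
The quantifier ∀v sits under an even number of negations (counting the antecedent side of each →), so it remains universal.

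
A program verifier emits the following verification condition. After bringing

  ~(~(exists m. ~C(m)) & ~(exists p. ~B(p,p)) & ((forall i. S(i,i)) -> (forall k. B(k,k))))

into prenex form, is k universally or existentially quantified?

Rewrite implications/biconditionals: A → B as ¬A ∨ B.
  ~(~(exists m. ~C(m)) & ~(exists p. ~B(p,p)) & (~(forall i. S(i,i)) | (forall k. B(k,k))))
Move each ¬ inward, flipping quantifiers it crosses:
  (exists m. ~C(m)) | (exists p. ~B(p,p)) | (forall i. S(i,i)) & (exists k. ~B(k,k))
Extract every quantifier outward, since the variables are now distinct and don't occur free across branches:
  exists m. exists p. forall i. exists k. (~C(m) | ~B(p,p) | S(i,i) & ~B(k,k))
The quantifier forall k sits under an odd number of negations (counting the antecedent side of each →), so it flips to exists k.

existential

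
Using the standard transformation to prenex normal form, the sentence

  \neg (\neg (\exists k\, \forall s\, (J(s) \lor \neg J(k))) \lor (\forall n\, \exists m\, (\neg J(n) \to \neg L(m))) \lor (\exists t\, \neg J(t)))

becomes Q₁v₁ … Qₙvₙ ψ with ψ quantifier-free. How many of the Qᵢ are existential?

2

First replace A → B with ¬A ∨ B.
  \neg (\neg (\exists k\, \forall s\, (J(s) \lor \neg J(k))) \lor (\forall n\, \exists m\, (\neg \neg J(n) \lor \neg L(m))) \lor (\exists t\, \neg J(t)))
Push ¬ through the quantifiers and connectives to reach negation normal form:
  (\exists k\, \forall s\, (J(s) \lor \neg J(k))) \land (\exists n\, \forall m\, (\neg J(n) \land L(m))) \land (\forall t\, J(t))
All bound variables are already distinct, so no renaming is needed.
Extract every quantifier outward, since the variables are now distinct and don't occur free across branches:
  \exists k\, \forall s\, \exists n\, \forall m\, \forall t\, ((J(s) \lor \neg J(k)) \land \neg J(n) \land L(m) \land J(t))
The prefix is \exists k \forall s \exists n \forall m \forall t: 3 universal, 2 existential.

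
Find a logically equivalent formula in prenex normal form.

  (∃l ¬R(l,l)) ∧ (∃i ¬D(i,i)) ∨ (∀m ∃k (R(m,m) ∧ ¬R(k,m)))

∃l ∃i ∀m ∃k (¬R(l,l) ∧ ¬D(i,i) ∨ R(m,m) ∧ ¬R(k,m))

All bound variables are already distinct, so no renaming is needed.
Extract every quantifier outward, since the variables are now distinct and don't occur free across branches:
  ∃l ∃i ∀m ∃k (¬R(l,l) ∧ ¬D(i,i) ∨ R(m,m) ∧ ¬R(k,m))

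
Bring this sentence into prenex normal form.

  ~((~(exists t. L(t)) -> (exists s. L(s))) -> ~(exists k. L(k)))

exists t. exists s. exists k. ((L(t) | L(s)) & L(k))

Eliminate → and ↔ using ¬ and ∨.
  ~(~(~~(exists t. L(t)) | (exists s. L(s))) | ~(exists k. L(k)))
Drive negations inward (¬∀x A ≡ ∃x ¬A, ¬∃x A ≡ ∀x ¬A, De Morgan for ∧/∨):
  ((exists t. L(t)) | (exists s. L(s))) & (exists k. L(k))
All bound variables are already distinct, so no renaming is needed.
Finally move all quantifiers to the prefix:
  exists t. exists s. exists k. ((L(t) | L(s)) & L(k))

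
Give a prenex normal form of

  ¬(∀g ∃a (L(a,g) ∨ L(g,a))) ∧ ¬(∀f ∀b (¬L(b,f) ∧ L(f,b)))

∃g ∀a ∃f ∃b (¬L(a,g) ∧ ¬L(g,a) ∧ (L(b,f) ∨ ¬L(f,b)))

Push ¬ through the quantifiers and connectives to reach negation normal form:
  (∃g ∀a (¬L(a,g) ∧ ¬L(g,a))) ∧ (∃f ∃b (L(b,f) ∨ ¬L(f,b)))
All bound variables are already distinct, so no renaming is needed.
Finally move all quantifiers to the prefix:
  ∃g ∀a ∃f ∃b (¬L(a,g) ∧ ¬L(g,a) ∧ (L(b,f) ∨ ¬L(f,b)))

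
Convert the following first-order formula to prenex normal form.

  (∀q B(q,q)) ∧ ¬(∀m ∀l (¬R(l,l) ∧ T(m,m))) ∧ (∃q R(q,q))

∀q ∃m ∃l ∃r (B(q,q) ∧ (R(l,l) ∨ ¬T(m,m)) ∧ R(r,r))

Move each ¬ inward, flipping quantifiers it crosses:
  (∀q B(q,q)) ∧ (∃m ∃l (R(l,l) ∨ ¬T(m,m))) ∧ (∃q R(q,q))
Standardize variables apart so no two quantifiers bind the same name: q↦r.
  (∀q B(q,q)) ∧ (∃m ∃l (R(l,l) ∨ ¬T(m,m))) ∧ (∃r R(r,r))
Finally move all quantifiers to the prefix:
  ∀q ∃m ∃l ∃r (B(q,q) ∧ (R(l,l) ∨ ¬T(m,m)) ∧ R(r,r))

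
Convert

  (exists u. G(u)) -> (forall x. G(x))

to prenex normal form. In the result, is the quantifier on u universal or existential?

universal

First replace A → B with ¬A ∨ B.
  ~(exists u. G(u)) | (forall x. G(x))
Push ¬ through the quantifiers and connectives to reach negation normal form:
  (forall u. ~G(u)) | (forall x. G(x))
All bound variables are already distinct, so no renaming is needed.
Pull the quantifiers to the front (each side's bound variable is not free in the other side):
  forall u. forall x. (~G(u) | G(x))
The quantifier exists u sits under an odd number of negations (counting the antecedent side of each →), so it flips to forall u.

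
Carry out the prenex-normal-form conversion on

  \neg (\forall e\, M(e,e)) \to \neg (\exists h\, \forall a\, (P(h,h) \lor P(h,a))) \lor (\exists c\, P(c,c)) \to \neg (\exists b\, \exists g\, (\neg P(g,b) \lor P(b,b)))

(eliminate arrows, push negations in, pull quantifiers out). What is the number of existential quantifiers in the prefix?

Eliminate → and ↔ using ¬ and ∨.
  \neg \neg (\forall e\, M(e,e)) \lor \neg (\neg (\exists h\, \forall a\, (P(h,h) \lor P(h,a))) \lor (\exists c\, P(c,c))) \lor \neg (\exists b\, \exists g\, (\neg P(g,b) \lor P(b,b)))
Drive negations inward (¬∀x A ≡ ∃x ¬A, ¬∃x A ≡ ∀x ¬A, De Morgan for ∧/∨):
  (\forall e\, M(e,e)) \lor (\exists h\, \forall a\, (P(h,h) \lor P(h,a))) \land (\forall c\, \neg P(c,c)) \lor (\forall b\, \forall g\, (P(g,b) \land \neg P(b,b)))
All bound variables are already distinct, so no renaming is needed.
Extract every quantifier outward, since the variables are now distinct and don't occur free across branches:
  \forall e\, \exists h\, \forall a\, \forall c\, \forall b\, \forall g\, (M(e,e) \lor (P(h,h) \lor P(h,a)) \land \neg P(c,c) \lor P(g,b) \land \neg P(b,b))
The prefix is \forall e \exists h \forall a \forall c \forall b \forall g: 5 universal, 1 existential.

1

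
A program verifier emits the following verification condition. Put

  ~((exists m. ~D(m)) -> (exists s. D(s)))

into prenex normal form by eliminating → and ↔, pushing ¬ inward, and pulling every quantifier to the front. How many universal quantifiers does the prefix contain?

1

Rewrite implications/biconditionals: A → B as ¬A ∨ B.
  ~(~(exists m. ~D(m)) | (exists s. D(s)))
Drive negations inward (¬∀x A ≡ ∃x ¬A, ¬∃x A ≡ ∀x ¬A, De Morgan for ∧/∨):
  (exists m. ~D(m)) & (forall s. ~D(s))
Finally move all quantifiers to the prefix:
  exists m. forall s. (~D(m) & ~D(s))
The prefix is exists m forall s: 1 universal, 1 existential.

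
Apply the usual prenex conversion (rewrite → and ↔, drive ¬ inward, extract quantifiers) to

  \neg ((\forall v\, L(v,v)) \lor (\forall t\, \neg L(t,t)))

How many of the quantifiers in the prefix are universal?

Push ¬ through the quantifiers and connectives to reach negation normal form:
  (\exists v\, \neg L(v,v)) \land (\exists t\, L(t,t))
All bound variables are already distinct, so no renaming is needed.
Pull the quantifiers to the front (each side's bound variable is not free in the other side):
  \exists v\, \exists t\, (\neg L(v,v) \land L(t,t))
The prefix is \exists v \exists t: 0 universal, 2 existential.

0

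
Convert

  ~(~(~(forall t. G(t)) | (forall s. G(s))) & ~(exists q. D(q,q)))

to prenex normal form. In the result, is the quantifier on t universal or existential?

Move each ¬ inward, flipping quantifiers it crosses:
  (exists t. ~G(t)) | (forall s. G(s)) | (exists q. D(q,q))
All bound variables are already distinct, so no renaming is needed.
Pull the quantifiers to the front (each side's bound variable is not free in the other side):
  exists t. forall s. exists q. (~G(t) | G(s) | D(q,q))
The quantifier forall t sits under an odd number of negations, so it flips to exists t.

existential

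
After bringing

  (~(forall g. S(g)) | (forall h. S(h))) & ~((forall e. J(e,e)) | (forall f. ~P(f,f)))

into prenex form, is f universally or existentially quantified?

Push ¬ through the quantifiers and connectives to reach negation normal form:
  ((exists g. ~S(g)) | (forall h. S(h))) & (exists e. ~J(e,e)) & (exists f. P(f,f))
Finally move all quantifiers to the prefix:
  exists g. forall h. exists e. exists f. ((~S(g) | S(h)) & ~J(e,e) & P(f,f))
The quantifier forall f sits under an odd number of negations, so it flips to exists f.

existential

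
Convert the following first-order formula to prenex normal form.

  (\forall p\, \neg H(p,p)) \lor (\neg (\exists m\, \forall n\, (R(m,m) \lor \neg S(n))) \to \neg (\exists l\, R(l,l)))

\forall p\, \exists m\, \forall n\, \forall l\, (\neg H(p,p) \lor R(m,m) \lor \neg S(n) \lor \neg R(l,l))

Eliminate → and ↔ using ¬ and ∨.
  (\forall p\, \neg H(p,p)) \lor \neg \neg (\exists m\, \forall n\, (R(m,m) \lor \neg S(n))) \lor \neg (\exists l\, R(l,l))
Move each ¬ inward, flipping quantifiers it crosses:
  (\forall p\, \neg H(p,p)) \lor (\exists m\, \forall n\, (R(m,m) \lor \neg S(n))) \lor (\forall l\, \neg R(l,l))
Finally move all quantifiers to the prefix:
  \forall p\, \exists m\, \forall n\, \forall l\, (\neg H(p,p) \lor R(m,m) \lor \neg S(n) \lor \neg R(l,l))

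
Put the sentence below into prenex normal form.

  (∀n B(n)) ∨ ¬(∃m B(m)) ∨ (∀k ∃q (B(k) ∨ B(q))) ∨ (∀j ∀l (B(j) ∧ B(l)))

Drive negations inward (¬∀x A ≡ ∃x ¬A, ¬∃x A ≡ ∀x ¬A, De Morgan for ∧/∨):
  (∀n B(n)) ∨ (∀m ¬B(m)) ∨ (∀k ∃q (B(k) ∨ B(q))) ∨ (∀j ∀l (B(j) ∧ B(l)))
All bound variables are already distinct, so no renaming is needed.
Finally move all quantifiers to the prefix:
  ∀n ∀m ∀k ∃q ∀j ∀l (B(n) ∨ ¬B(m) ∨ B(k) ∨ B(q) ∨ B(j) ∧ B(l))

∀n ∀m ∀k ∃q ∀j ∀l (B(n) ∨ ¬B(m) ∨ B(k) ∨ B(q) ∨ B(j) ∧ B(l))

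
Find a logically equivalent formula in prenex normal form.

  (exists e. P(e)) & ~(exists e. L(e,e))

Push ¬ through the quantifiers and connectives to reach negation normal form:
  (exists e. P(e)) & (forall e. ~L(e,e))
Standardize variables apart so no two quantifiers bind the same name: e↦y1.
  (exists e. P(e)) & (forall y1. ~L(y1,y1))
Finally move all quantifiers to the prefix:
  exists e. forall y1. (P(e) & ~L(y1,y1))

exists e. forall y1. (P(e) & ~L(y1,y1))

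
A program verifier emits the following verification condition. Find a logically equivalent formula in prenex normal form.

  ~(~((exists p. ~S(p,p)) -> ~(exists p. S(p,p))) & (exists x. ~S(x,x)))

forall p. forall r. forall x. (S(p,p) | ~S(r,r) | S(x,x))

First replace A → B with ¬A ∨ B.
  ~(~(~(exists p. ~S(p,p)) | ~(exists p. S(p,p))) & (exists x. ~S(x,x)))
Push ¬ through the quantifiers and connectives to reach negation normal form:
  (forall p. S(p,p)) | (forall p. ~S(p,p)) | (forall x. S(x,x))
Rename bound variables to avoid capture: p↦r.
  (forall p. S(p,p)) | (forall r. ~S(r,r)) | (forall x. S(x,x))
Extract every quantifier outward, since the variables are now distinct and don't occur free across branches:
  forall p. forall r. forall x. (S(p,p) | ~S(r,r) | S(x,x))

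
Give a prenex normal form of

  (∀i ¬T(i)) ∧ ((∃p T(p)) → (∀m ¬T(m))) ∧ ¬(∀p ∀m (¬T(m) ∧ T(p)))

∀i ∀p ∀m ∃a ∃v1 (¬T(i) ∧ (¬T(p) ∨ ¬T(m)) ∧ (T(v1) ∨ ¬T(a)))

Eliminate → and ↔ using ¬ and ∨.
  (∀i ¬T(i)) ∧ (¬(∃p T(p)) ∨ (∀m ¬T(m))) ∧ ¬(∀p ∀m (¬T(m) ∧ T(p)))
Move each ¬ inward, flipping quantifiers it crosses:
  (∀i ¬T(i)) ∧ ((∀p ¬T(p)) ∨ (∀m ¬T(m))) ∧ (∃p ∃m (T(m) ∨ ¬T(p)))
Rename bound variables to avoid capture: p↦a, m↦v1.
  (∀i ¬T(i)) ∧ ((∀p ¬T(p)) ∨ (∀m ¬T(m))) ∧ (∃a ∃v1 (T(v1) ∨ ¬T(a)))
Finally move all quantifiers to the prefix:
  ∀i ∀p ∀m ∃a ∃v1 (¬T(i) ∧ (¬T(p) ∨ ¬T(m)) ∧ (T(v1) ∨ ¬T(a)))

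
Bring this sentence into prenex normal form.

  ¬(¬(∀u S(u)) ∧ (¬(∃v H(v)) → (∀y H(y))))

Rewrite implications/biconditionals: A → B as ¬A ∨ B.
  ¬(¬(∀u S(u)) ∧ (¬¬(∃v H(v)) ∨ (∀y H(y))))
Move each ¬ inward, flipping quantifiers it crosses:
  (∀u S(u)) ∨ (∀v ¬H(v)) ∧ (∃y ¬H(y))
All bound variables are already distinct, so no renaming is needed.
Extract every quantifier outward, since the variables are now distinct and don't occur free across branches:
  ∀u ∀v ∃y (S(u) ∨ ¬H(v) ∧ ¬H(y))

∀u ∀v ∃y (S(u) ∨ ¬H(v) ∧ ¬H(y))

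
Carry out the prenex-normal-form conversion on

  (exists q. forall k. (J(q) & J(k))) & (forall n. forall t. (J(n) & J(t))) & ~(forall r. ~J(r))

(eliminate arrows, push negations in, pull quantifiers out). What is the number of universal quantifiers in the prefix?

Push ¬ through the quantifiers and connectives to reach negation normal form:
  (exists q. forall k. (J(q) & J(k))) & (forall n. forall t. (J(n) & J(t))) & (exists r. J(r))
All bound variables are already distinct, so no renaming is needed.
Pull the quantifiers to the front (each side's bound variable is not free in the other side):
  exists q. forall k. forall n. forall t. exists r. (J(q) & J(k) & J(n) & J(t) & J(r))
The prefix is exists q forall k forall n forall t exists r: 3 universal, 2 existential.

3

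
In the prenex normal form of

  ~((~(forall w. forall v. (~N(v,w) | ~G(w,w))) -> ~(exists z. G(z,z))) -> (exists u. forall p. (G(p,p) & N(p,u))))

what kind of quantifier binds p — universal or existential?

existential

Rewrite implications/biconditionals: A → B as ¬A ∨ B.
  ~(~(~~(forall w. forall v. (~N(v,w) | ~G(w,w))) | ~(exists z. G(z,z))) | (exists u. forall p. (G(p,p) & N(p,u))))
Drive negations inward (¬∀x A ≡ ∃x ¬A, ¬∃x A ≡ ∀x ¬A, De Morgan for ∧/∨):
  ((forall w. forall v. (~N(v,w) | ~G(w,w))) | (forall z. ~G(z,z))) & (forall u. exists p. (~G(p,p) | ~N(p,u)))
Finally move all quantifiers to the prefix:
  forall w. forall v. forall z. forall u. exists p. ((~N(v,w) | ~G(w,w) | ~G(z,z)) & (~G(p,p) | ~N(p,u)))
The quantifier forall p sits under an odd number of negations (counting the antecedent side of each →), so it flips to exists p.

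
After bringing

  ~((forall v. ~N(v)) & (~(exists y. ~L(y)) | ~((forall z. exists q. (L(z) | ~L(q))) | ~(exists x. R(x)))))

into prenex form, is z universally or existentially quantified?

Move each ¬ inward, flipping quantifiers it crosses:
  (exists v. N(v)) | (exists y. ~L(y)) & ((forall z. exists q. (L(z) | ~L(q))) | (forall x. ~R(x)))
Extract every quantifier outward, since the variables are now distinct and don't occur free across branches:
  exists v. exists y. forall z. exists q. forall x. (N(v) | ~L(y) & (L(z) | ~L(q) | ~R(x)))
The quantifier forall z sits under an even number of negations, so it remains universal.

universal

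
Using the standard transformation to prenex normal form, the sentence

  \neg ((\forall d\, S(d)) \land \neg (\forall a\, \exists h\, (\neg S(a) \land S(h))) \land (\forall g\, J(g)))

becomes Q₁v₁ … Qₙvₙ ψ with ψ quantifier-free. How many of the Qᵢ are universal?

1

Move each ¬ inward, flipping quantifiers it crosses:
  (\exists d\, \neg S(d)) \lor (\forall a\, \exists h\, (\neg S(a) \land S(h))) \lor (\exists g\, \neg J(g))
Pull the quantifiers to the front (each side's bound variable is not free in the other side):
  \exists d\, \forall a\, \exists h\, \exists g\, (\neg S(d) \lor \neg S(a) \land S(h) \lor \neg J(g))
The prefix is \exists d \forall a \exists h \exists g: 1 universal, 3 existential.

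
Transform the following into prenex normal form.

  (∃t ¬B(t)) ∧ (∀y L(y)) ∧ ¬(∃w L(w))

∃t ∀y ∀w (¬B(t) ∧ L(y) ∧ ¬L(w))

Move each ¬ inward, flipping quantifiers it crosses:
  (∃t ¬B(t)) ∧ (∀y L(y)) ∧ (∀w ¬L(w))
Pull the quantifiers to the front (each side's bound variable is not free in the other side):
  ∃t ∀y ∀w (¬B(t) ∧ L(y) ∧ ¬L(w))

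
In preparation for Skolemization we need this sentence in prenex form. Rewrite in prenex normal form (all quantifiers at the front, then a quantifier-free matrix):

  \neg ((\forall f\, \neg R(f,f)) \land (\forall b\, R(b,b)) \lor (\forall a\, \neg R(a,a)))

\exists f\, \exists b\, \exists a\, ((R(f,f) \lor \neg R(b,b)) \land R(a,a))

Drive negations inward (¬∀x A ≡ ∃x ¬A, ¬∃x A ≡ ∀x ¬A, De Morgan for ∧/∨):
  ((\exists f\, R(f,f)) \lor (\exists b\, \neg R(b,b))) \land (\exists a\, R(a,a))
All bound variables are already distinct, so no renaming is needed.
Finally move all quantifiers to the prefix:
  \exists f\, \exists b\, \exists a\, ((R(f,f) \lor \neg R(b,b)) \land R(a,a))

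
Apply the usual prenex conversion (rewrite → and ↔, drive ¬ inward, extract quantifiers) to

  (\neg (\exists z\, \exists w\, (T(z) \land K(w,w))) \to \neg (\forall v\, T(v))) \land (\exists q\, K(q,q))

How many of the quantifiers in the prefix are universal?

0

Rewrite implications/biconditionals: A → B as ¬A ∨ B.
  (\neg \neg (\exists z\, \exists w\, (T(z) \land K(w,w))) \lor \neg (\forall v\, T(v))) \land (\exists q\, K(q,q))
Push ¬ through the quantifiers and connectives to reach negation normal form:
  ((\exists z\, \exists w\, (T(z) \land K(w,w))) \lor (\exists v\, \neg T(v))) \land (\exists q\, K(q,q))
Extract every quantifier outward, since the variables are now distinct and don't occur free across branches:
  \exists z\, \exists w\, \exists v\, \exists q\, ((T(z) \land K(w,w) \lor \neg T(v)) \land K(q,q))
The prefix is \exists z \exists w \exists v \exists q: 0 universal, 4 existential.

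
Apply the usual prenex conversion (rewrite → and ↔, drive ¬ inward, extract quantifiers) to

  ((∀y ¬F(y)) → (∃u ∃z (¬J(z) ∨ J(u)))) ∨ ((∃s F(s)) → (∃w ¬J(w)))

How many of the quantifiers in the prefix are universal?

Eliminate → and ↔ using ¬ and ∨.
  ¬(∀y ¬F(y)) ∨ (∃u ∃z (¬J(z) ∨ J(u))) ∨ ¬(∃s F(s)) ∨ (∃w ¬J(w))
Push ¬ through the quantifiers and connectives to reach negation normal form:
  (∃y F(y)) ∨ (∃u ∃z (¬J(z) ∨ J(u))) ∨ (∀s ¬F(s)) ∨ (∃w ¬J(w))
All bound variables are already distinct, so no renaming is needed.
Extract every quantifier outward, since the variables are now distinct and don't occur free across branches:
  ∃y ∃u ∃z ∀s ∃w (F(y) ∨ ¬J(z) ∨ J(u) ∨ ¬F(s) ∨ ¬J(w))
The prefix is ∃y ∃u ∃z ∀s ∃w: 1 universal, 4 existential.

1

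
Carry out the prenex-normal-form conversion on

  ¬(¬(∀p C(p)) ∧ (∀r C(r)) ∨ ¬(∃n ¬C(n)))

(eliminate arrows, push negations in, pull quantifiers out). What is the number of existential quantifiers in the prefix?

2

Drive negations inward (¬∀x A ≡ ∃x ¬A, ¬∃x A ≡ ∀x ¬A, De Morgan for ∧/∨):
  ((∀p C(p)) ∨ (∃r ¬C(r))) ∧ (∃n ¬C(n))
All bound variables are already distinct, so no renaming is needed.
Finally move all quantifiers to the prefix:
  ∀p ∃r ∃n ((C(p) ∨ ¬C(r)) ∧ ¬C(n))
The prefix is ∀p ∃r ∃n: 1 universal, 2 existential.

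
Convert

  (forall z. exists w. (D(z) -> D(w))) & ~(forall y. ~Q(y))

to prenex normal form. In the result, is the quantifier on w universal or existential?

Eliminate → and ↔ using ¬ and ∨.
  (forall z. exists w. (~D(z) | D(w))) & ~(forall y. ~Q(y))
Move each ¬ inward, flipping quantifiers it crosses:
  (forall z. exists w. (~D(z) | D(w))) & (exists y. Q(y))
Pull the quantifiers to the front (each side's bound variable is not free in the other side):
  forall z. exists w. exists y. ((~D(z) | D(w)) & Q(y))
The quantifier exists w sits under an even number of negations (counting the antecedent side of each →), so it remains existential.

existential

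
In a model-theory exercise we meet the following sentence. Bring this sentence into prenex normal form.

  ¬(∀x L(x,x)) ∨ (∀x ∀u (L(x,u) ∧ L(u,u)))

∃x ∀s ∀u (¬L(x,x) ∨ L(s,u) ∧ L(u,u))

Push ¬ through the quantifiers and connectives to reach negation normal form:
  (∃x ¬L(x,x)) ∨ (∀x ∀u (L(x,u) ∧ L(u,u)))
Give each quantifier a distinct variable: x↦s.
  (∃x ¬L(x,x)) ∨ (∀s ∀u (L(s,u) ∧ L(u,u)))
Pull the quantifiers to the front (each side's bound variable is not free in the other side):
  ∃x ∀s ∀u (¬L(x,x) ∨ L(s,u) ∧ L(u,u))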